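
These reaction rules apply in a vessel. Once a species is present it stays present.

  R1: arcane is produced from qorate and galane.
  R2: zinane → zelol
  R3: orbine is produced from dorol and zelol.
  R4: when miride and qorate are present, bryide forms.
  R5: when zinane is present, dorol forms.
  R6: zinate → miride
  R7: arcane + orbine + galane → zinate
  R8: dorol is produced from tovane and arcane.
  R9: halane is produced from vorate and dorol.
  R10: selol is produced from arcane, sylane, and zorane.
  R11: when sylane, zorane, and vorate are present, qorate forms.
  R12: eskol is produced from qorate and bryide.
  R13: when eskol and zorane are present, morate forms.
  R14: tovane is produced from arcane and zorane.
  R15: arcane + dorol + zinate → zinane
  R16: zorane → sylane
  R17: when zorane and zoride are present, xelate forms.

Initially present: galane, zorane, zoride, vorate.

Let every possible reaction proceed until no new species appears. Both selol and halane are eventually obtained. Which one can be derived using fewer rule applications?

selol

selol: zorane present → sylane forms (R16). sylane, zorane, and vorate present → qorate forms (R11). qorate and galane present → arcane forms (R1). arcane, sylane, and zorane present → selol forms (R10). [4 rule applications]
halane: zorane present → sylane forms (R16). sylane, zorane, and vorate present → qorate forms (R11). qorate and galane present → arcane forms (R1). arcane and zorane present → tovane forms (R14). tovane and arcane present → dorol forms (R8). vorate and dorol present → halane forms (R9). [6 rule applications]
selol needs fewer.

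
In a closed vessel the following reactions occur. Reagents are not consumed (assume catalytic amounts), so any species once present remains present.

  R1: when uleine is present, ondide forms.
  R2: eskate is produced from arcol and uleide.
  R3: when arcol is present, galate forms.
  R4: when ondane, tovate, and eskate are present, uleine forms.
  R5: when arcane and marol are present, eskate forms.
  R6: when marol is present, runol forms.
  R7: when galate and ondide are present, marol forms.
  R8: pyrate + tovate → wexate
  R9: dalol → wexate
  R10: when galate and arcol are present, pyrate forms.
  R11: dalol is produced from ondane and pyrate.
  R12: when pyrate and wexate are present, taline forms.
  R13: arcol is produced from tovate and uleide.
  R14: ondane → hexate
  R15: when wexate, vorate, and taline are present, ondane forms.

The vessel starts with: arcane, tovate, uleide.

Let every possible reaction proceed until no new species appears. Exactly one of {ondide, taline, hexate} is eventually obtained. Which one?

taline

tovate and uleide present → arcol forms (R13).
arcol present → galate forms (R3).
galate and arcol present → pyrate forms (R10).
pyrate and tovate present → wexate forms (R8).
pyrate and wexate present → taline forms (R12).
ondide would need uleine (R1), but uleine never forms. hexate would need ondane (R14), but ondane never forms.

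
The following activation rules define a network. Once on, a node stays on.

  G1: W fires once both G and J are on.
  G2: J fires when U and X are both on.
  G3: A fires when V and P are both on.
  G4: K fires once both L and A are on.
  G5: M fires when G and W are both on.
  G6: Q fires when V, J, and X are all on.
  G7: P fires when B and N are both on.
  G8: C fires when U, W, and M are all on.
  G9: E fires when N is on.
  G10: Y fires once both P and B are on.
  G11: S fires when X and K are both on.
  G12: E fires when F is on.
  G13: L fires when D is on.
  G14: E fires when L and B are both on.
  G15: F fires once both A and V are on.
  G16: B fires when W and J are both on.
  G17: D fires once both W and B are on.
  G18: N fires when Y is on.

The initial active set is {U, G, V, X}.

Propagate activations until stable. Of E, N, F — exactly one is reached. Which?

E

U and X are on, so J fires (G2).
G and J are on, so W fires (G1).
G16: W and J on → B on.
W and B are on, so D fires (G17).
D is on, so L fires (G13).
L and B are on, so E fires (G14).
F would need A and V (G15), but A never turns on. N would need Y (G18), but Y never turns on.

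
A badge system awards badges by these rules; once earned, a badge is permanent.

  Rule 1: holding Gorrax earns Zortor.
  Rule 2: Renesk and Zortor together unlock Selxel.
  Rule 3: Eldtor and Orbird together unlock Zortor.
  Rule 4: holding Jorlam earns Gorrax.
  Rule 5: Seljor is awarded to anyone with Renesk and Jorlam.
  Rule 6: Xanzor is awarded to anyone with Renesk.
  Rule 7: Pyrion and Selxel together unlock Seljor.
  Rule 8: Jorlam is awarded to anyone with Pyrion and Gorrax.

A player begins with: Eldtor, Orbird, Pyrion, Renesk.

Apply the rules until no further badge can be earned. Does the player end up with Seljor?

Yes

With Eldtor and Orbird, Zortor is earned (Rule 3).
With Renesk and Zortor, Selxel is earned (Rule 2).
With Pyrion and Selxel, Seljor is earned (Rule 7).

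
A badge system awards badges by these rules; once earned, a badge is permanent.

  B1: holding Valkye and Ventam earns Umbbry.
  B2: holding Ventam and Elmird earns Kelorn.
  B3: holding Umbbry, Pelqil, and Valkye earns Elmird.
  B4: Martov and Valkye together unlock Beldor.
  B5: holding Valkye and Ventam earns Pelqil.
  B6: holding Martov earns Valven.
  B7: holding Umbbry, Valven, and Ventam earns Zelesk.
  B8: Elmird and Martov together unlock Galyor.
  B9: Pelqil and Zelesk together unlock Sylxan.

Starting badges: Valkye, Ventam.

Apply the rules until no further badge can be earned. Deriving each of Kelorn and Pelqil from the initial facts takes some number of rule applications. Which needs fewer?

Pelqil: With Valkye and Ventam, Pelqil is earned (B5). [1 rule application]
Kelorn: With Valkye and Ventam, Pelqil is earned (B5). With Valkye and Ventam, Umbbry is earned (B1). With Umbbry, Pelqil, and Valkye, Elmird is earned (B3). With Ventam and Elmird, Kelorn is earned (B2). [4 rule applications]
Pelqil needs fewer.

Pelqil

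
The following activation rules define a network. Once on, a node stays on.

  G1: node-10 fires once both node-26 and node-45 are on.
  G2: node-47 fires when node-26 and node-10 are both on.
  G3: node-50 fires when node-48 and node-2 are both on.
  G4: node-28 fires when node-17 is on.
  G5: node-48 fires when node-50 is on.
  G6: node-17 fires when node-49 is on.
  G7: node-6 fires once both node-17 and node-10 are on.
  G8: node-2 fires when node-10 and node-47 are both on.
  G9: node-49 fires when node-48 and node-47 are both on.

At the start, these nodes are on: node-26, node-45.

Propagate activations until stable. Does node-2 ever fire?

G1: node-26 and node-45 on → node-10 on.
G2: node-26 and node-10 on → node-47 on.
node-10 and node-47 are on, so node-2 fires (G8).

Yes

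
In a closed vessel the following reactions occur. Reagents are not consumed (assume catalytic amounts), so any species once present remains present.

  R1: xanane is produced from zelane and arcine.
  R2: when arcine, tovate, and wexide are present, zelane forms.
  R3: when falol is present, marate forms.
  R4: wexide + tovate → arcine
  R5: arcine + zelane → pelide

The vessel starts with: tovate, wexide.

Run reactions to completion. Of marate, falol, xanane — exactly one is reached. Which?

wexide and tovate present → arcine forms (R4).
arcine, tovate, and wexide present → zelane forms (R2).
zelane and arcine present → xanane forms (R1).
marate would need falol (R3), but falol never forms. No rule produces falol, and it is not given.

xanane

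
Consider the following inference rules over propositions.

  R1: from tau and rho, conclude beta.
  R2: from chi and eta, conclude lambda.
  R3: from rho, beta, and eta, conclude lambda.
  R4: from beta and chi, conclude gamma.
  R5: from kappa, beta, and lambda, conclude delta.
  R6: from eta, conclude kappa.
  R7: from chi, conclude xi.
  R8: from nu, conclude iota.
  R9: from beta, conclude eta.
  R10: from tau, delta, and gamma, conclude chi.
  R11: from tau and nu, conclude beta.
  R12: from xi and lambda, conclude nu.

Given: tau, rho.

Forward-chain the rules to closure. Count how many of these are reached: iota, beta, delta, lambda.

3

From tau and rho, R1 gives beta.
From beta, R9 gives eta.
rho, beta, and eta hold, so lambda follows (R3).
eta holds, so kappa follows (R6).
kappa, beta, and lambda hold, so delta follows (R5).
iota would need nu (R8), but nu is never established.
beta: reached.
delta: reached.
lambda: reached.
Reached: beta, delta, and lambda — 3 of the 4.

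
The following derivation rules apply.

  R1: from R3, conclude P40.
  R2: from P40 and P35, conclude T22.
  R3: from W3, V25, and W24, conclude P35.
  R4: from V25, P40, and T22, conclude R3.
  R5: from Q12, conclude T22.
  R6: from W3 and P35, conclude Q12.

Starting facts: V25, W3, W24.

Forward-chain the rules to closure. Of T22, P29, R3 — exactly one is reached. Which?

W3, V25, and W24 hold, so P35 follows (R3).
From W3 and P35, R6 gives Q12.
Q12 holds, so T22 follows (R5).
No rule produces P29, and it is not given. R3 would need V25, P40, and T22 (R4), but P40 is never established.

T22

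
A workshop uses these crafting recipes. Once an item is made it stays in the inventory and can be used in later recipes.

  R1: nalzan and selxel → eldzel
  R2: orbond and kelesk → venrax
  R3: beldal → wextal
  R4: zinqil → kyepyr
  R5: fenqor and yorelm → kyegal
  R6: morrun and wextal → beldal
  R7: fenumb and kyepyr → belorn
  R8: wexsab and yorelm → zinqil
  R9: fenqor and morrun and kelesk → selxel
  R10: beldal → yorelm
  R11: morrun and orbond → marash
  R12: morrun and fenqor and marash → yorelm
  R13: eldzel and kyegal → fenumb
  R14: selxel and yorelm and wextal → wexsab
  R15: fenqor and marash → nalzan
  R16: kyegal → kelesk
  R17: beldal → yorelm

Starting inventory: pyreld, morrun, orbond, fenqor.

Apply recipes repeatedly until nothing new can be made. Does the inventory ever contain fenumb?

morrun and orbond → marash (R11).
Using R12, morrun, fenqor, and marash make yorelm.
fenqor and marash → nalzan (R15).
Using R5, fenqor and yorelm make kyegal.
Using R16, kyegal makes kelesk.
Using R9, fenqor, morrun, and kelesk make selxel.
nalzan and selxel → eldzel (R1).
Using R13, eldzel and kyegal make fenumb.

Yes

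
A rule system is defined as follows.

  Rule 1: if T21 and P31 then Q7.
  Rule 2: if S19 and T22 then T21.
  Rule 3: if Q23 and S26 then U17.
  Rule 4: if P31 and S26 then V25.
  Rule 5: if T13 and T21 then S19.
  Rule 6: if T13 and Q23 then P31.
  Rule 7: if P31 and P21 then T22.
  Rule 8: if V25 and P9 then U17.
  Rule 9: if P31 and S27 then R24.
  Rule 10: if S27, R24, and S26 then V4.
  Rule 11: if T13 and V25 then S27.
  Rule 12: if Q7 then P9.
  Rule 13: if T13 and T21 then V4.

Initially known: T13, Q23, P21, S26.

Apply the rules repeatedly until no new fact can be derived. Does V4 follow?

T13 and Q23 hold, so P31 follows (Rule 6).
P31 and S26 hold, so V25 follows (Rule 4).
From T13 and V25, Rule 11 gives S27.
From P31 and S27, Rule 9 gives R24.
From S27, R24, and S26, Rule 10 gives V4.

Yes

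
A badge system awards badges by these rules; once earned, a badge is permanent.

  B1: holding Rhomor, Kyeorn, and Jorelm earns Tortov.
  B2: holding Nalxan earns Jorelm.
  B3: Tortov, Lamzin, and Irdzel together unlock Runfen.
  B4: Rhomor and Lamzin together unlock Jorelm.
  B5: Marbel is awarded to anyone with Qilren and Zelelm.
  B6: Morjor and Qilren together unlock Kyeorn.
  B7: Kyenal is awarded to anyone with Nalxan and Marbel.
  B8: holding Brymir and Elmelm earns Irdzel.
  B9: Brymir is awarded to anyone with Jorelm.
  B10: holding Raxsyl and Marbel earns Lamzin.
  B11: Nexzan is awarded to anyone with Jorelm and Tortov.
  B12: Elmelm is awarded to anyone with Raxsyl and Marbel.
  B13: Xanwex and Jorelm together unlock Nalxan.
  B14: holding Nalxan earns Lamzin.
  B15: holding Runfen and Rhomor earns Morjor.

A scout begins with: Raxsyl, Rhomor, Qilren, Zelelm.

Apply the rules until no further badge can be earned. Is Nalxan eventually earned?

No

Nalxan would need Xanwex and Jorelm (B13), but Xanwex is never earned.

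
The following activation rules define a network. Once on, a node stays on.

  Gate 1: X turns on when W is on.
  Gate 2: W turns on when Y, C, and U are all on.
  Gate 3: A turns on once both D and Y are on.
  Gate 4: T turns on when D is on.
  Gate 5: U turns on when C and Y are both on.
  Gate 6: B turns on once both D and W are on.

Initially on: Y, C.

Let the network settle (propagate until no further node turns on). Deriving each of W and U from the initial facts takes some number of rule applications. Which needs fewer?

U: C and Y are on, so U turns on (Gate 5). [1 rule application]
W: Gate 5: C and Y on → U on. Y, C, and U are on, so W turns on (Gate 2). [2 rule applications]
U needs fewer.

U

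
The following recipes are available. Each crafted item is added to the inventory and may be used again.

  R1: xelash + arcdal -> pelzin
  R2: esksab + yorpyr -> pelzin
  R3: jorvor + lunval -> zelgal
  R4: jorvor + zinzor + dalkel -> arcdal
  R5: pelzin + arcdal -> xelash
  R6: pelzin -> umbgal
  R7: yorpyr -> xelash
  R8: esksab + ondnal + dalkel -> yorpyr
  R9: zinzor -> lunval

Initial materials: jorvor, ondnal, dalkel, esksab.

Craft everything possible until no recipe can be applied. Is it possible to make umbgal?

esksab + ondnal + dalkel -> yorpyr (R8).
Using R2, esksab and yorpyr make pelzin.
Using R6, pelzin makes umbgal.

Yes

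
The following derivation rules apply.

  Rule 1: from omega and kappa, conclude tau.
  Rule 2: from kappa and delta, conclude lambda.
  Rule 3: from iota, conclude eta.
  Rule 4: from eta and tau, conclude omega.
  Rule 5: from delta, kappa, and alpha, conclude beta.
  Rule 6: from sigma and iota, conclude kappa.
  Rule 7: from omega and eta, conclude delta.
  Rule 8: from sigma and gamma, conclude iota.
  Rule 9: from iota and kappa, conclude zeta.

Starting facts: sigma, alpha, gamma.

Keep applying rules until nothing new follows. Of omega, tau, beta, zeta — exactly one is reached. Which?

From sigma and gamma, Rule 8 gives iota.
From sigma and iota, Rule 6 gives kappa.
From iota and kappa, Rule 9 gives zeta.
tau would need omega and kappa (Rule 1), but omega is never established. beta would need delta, kappa, and alpha (Rule 5), but delta is never established. omega would need eta and tau (Rule 4), but tau is never established.

zeta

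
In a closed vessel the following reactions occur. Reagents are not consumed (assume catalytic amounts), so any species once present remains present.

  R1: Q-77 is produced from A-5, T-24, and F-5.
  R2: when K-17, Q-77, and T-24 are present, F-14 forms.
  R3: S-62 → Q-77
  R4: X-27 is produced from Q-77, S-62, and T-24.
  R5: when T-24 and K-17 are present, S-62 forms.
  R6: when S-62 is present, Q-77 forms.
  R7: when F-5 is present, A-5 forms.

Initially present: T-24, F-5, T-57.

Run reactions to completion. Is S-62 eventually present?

S-62 would need T-24 and K-17 (R5), but K-17 never forms.

No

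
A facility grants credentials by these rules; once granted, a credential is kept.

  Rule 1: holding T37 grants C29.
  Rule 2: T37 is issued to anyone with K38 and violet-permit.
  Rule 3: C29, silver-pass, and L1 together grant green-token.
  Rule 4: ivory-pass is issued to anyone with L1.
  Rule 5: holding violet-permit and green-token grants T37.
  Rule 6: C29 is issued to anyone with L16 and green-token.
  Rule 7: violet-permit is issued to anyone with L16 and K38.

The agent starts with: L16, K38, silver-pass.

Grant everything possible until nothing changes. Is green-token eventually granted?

green-token would need C29, silver-pass, and L1 (Rule 3), but L1 is never granted.

No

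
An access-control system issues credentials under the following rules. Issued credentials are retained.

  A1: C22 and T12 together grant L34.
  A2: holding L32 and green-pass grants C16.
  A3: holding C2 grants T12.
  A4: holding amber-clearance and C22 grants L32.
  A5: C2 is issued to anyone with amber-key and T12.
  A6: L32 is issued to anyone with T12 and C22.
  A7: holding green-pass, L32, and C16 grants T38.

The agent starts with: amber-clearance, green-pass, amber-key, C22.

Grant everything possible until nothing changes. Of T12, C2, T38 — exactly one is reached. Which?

T38

Holding amber-clearance and C22 grants L32 (A4).
Holding L32 and green-pass grants C16 (A2).
Holding green-pass, L32, and C16 grants T38 (A7).
C2 would need amber-key and T12 (A5), but T12 is never granted. T12 would need C2 (A3), but C2 is never granted.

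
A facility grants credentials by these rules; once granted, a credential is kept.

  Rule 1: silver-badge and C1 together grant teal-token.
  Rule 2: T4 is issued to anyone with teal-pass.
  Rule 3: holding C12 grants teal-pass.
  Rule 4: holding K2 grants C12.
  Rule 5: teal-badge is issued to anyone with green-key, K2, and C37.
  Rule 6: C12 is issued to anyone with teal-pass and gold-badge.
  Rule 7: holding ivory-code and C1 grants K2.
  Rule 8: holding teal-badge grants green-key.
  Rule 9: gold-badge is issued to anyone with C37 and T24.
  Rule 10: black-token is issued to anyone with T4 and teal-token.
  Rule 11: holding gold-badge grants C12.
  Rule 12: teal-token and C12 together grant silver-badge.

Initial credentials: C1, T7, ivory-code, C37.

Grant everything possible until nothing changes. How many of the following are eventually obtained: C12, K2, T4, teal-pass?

4

Holding ivory-code and C1 grants K2 (Rule 7).
Holding K2 grants C12 (Rule 4).
Holding C12 grants teal-pass (Rule 3).
Holding teal-pass grants T4 (Rule 2).
C12: reached.
K2: reached.
T4: reached.
teal-pass: reached.
All 4 are reached.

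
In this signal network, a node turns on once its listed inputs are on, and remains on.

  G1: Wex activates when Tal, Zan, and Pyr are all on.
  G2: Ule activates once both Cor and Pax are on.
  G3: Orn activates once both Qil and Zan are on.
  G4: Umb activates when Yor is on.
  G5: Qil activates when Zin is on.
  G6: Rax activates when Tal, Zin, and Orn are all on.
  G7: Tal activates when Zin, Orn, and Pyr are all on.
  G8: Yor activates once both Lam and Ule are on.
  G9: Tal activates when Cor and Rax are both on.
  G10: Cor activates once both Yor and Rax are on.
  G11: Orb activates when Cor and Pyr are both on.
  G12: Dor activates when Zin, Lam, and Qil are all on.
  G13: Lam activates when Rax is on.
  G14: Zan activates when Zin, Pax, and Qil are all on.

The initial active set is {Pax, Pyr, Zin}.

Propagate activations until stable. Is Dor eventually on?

Yes

Zin is on, so Qil activates (G5).
G14: Zin, Pax, and Qil on → Zan on.
Qil and Zan are on, so Orn activates (G3).
Zin, Orn, and Pyr are on, so Tal activates (G7).
G6: Tal, Zin, and Orn on → Rax on.
G13: Rax on → Lam on.
G12: Zin, Lam, and Qil on → Dor on.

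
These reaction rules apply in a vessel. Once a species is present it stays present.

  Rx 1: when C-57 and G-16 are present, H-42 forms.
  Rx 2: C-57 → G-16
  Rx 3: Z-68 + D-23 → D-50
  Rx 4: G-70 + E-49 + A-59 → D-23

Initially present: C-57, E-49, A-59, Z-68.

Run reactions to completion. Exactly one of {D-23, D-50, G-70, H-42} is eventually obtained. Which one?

C-57 present → G-16 forms (Rx 2).
C-57 and G-16 present → H-42 forms (Rx 1).
No rule produces G-70, and it is not given. D-50 would need Z-68 and D-23 (Rx 3), but D-23 never forms. D-23 would need G-70, E-49, and A-59 (Rx 4), but G-70 never forms.

H-42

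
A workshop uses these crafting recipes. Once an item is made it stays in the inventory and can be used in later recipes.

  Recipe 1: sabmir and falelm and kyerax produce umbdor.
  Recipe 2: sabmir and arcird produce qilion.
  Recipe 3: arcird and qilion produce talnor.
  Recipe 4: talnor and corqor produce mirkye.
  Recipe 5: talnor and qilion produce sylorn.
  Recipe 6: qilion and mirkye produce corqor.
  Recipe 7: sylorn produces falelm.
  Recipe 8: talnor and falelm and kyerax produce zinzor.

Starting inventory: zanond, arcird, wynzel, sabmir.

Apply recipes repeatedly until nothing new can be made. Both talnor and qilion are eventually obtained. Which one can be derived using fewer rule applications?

qilion: sabmir and arcird → qilion (Recipe 2). [1 rule application]
talnor: Using Recipe 2, sabmir and arcird make qilion. Using Recipe 3, arcird and qilion make talnor. [2 rule applications]
qilion needs fewer.

qilion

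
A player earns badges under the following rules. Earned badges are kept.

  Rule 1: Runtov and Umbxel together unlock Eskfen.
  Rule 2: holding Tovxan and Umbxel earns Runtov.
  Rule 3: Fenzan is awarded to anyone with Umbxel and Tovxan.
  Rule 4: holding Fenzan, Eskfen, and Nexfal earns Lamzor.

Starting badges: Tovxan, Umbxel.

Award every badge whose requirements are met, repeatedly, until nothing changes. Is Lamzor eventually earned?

No

Lamzor would need Fenzan, Eskfen, and Nexfal (Rule 4), but Nexfal is never earned.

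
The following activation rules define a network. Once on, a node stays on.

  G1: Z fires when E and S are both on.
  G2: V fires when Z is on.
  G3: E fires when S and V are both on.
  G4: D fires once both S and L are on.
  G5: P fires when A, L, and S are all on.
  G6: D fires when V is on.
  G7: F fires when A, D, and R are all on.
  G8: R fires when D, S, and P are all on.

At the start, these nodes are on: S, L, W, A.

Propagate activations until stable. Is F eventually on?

S and L are on, so D fires (G4).
A, L, and S are on, so P fires (G5).
G8: D, S, and P on → R on.
A, D, and R are on, so F fires (G7).

Yes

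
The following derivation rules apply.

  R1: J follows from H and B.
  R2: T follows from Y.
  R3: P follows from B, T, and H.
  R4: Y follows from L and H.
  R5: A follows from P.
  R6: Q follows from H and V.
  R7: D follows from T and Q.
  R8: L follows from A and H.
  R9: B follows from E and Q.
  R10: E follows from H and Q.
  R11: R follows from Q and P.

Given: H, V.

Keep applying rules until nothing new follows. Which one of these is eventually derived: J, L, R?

J

H and V hold, so Q follows (R6).
H and Q hold, so E follows (R10).
E and Q hold, so B follows (R9).
H and B hold, so J follows (R1).
R would need Q and P (R11), but P is never established. L would need A and H (R8), but A is never established.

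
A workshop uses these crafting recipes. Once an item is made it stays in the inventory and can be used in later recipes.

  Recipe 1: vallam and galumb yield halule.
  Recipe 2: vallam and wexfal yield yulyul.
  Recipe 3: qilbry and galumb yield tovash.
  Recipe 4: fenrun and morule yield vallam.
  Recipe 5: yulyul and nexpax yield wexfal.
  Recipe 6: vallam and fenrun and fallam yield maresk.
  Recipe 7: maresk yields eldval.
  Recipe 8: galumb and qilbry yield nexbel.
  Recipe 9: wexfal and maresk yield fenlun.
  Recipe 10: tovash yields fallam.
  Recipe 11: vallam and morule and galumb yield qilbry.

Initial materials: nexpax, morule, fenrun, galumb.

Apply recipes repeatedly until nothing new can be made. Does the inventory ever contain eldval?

Yes

fenrun and morule → vallam (Recipe 4).
Using Recipe 11, vallam, morule, and galumb make qilbry.
Using Recipe 3, qilbry and galumb make tovash.
tovash → fallam (Recipe 10).
vallam and fenrun and fallam → maresk (Recipe 6).
maresk → eldval (Recipe 7).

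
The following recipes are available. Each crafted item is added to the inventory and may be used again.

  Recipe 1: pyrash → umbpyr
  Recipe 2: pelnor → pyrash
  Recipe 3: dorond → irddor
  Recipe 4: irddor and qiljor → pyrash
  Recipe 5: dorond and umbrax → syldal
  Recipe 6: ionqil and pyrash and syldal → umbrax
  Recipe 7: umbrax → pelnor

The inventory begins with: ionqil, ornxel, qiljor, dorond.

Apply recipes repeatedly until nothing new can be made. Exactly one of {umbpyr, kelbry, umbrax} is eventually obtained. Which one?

umbpyr

dorond → irddor (Recipe 3).
Using Recipe 4, irddor and qiljor make pyrash.
Using Recipe 1, pyrash makes umbpyr.
umbrax would need ionqil, pyrash, and syldal (Recipe 6), but syldal is never obtained. No rule produces kelbry, and it is not given.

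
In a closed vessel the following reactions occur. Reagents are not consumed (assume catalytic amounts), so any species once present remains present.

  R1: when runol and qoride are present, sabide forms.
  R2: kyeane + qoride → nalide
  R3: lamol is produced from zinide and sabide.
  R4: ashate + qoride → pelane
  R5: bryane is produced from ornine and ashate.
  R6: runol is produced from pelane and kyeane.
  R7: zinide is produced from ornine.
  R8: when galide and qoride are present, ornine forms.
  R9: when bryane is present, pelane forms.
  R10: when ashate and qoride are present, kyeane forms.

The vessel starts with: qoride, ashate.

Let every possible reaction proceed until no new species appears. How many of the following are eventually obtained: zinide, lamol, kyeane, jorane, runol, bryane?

ashate and qoride present → kyeane forms (R10).
ashate and qoride present → pelane forms (R4).
pelane and kyeane present → runol forms (R6).
zinide would need ornine (R7), but ornine never forms.
lamol would need zinide and sabide (R3), but zinide never forms.
kyeane: reached.
No rule produces jorane, and it is not given.
runol: reached.
bryane would need ornine and ashate (R5), but ornine never forms.
Reached: kyeane and runol — 2 of the 6.

2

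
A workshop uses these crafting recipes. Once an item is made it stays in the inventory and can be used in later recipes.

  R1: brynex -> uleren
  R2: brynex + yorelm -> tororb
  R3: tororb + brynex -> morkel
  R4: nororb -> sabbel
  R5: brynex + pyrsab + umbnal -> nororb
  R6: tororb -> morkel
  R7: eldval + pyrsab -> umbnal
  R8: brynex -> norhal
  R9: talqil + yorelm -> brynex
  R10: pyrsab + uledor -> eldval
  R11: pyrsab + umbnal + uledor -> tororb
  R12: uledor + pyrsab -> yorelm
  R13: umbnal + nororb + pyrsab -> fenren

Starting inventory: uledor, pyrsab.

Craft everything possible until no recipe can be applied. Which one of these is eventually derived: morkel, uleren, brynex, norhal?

Using R10, pyrsab and uledor make eldval.
eldval + pyrsab -> umbnal (R7).
Using R11, pyrsab, umbnal, and uledor make tororb.
tororb -> morkel (R6).
brynex would need talqil and yorelm (R9), but talqil is never obtained. uleren would need brynex (R1), but brynex is never obtained. norhal would need brynex (R8), but brynex is never obtained.

morkel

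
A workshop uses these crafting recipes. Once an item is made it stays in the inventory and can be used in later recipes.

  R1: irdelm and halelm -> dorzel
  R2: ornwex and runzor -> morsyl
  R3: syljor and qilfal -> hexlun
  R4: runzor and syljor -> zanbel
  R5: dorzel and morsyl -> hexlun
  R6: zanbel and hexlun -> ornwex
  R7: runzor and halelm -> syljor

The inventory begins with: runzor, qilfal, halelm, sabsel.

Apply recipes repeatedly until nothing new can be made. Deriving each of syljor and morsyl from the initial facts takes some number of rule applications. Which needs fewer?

syljor

syljor: Using R7, runzor and halelm make syljor. [1 rule application]
morsyl: runzor and halelm -> syljor (R7). runzor and syljor -> zanbel (R4). Using R3, syljor and qilfal make hexlun. zanbel and hexlun -> ornwex (R6). ornwex and runzor -> morsyl (R2). [5 rule applications]
syljor needs fewer.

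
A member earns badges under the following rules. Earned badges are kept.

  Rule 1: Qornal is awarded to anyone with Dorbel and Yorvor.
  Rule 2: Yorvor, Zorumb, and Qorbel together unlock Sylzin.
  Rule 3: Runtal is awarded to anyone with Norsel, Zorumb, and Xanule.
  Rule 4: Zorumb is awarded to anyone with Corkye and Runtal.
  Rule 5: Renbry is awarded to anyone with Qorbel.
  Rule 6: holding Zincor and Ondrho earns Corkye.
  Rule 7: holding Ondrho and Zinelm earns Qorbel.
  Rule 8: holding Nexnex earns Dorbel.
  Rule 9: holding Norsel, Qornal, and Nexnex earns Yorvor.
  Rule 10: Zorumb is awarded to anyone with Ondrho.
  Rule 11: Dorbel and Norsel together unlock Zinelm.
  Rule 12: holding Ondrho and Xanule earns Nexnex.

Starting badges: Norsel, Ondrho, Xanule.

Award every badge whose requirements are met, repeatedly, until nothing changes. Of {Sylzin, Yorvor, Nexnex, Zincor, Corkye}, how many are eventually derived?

1

With Ondrho and Xanule, Nexnex is earned (Rule 12).
Sylzin would need Yorvor, Zorumb, and Qorbel (Rule 2), but Yorvor is never earned.
Yorvor would need Norsel, Qornal, and Nexnex (Rule 9), but Qornal is never earned.
Nexnex: reached.
No rule produces Zincor, and it is not given.
Corkye would need Zincor and Ondrho (Rule 6), but Zincor is never earned.
Reached: Nexnex — 1 of the 5.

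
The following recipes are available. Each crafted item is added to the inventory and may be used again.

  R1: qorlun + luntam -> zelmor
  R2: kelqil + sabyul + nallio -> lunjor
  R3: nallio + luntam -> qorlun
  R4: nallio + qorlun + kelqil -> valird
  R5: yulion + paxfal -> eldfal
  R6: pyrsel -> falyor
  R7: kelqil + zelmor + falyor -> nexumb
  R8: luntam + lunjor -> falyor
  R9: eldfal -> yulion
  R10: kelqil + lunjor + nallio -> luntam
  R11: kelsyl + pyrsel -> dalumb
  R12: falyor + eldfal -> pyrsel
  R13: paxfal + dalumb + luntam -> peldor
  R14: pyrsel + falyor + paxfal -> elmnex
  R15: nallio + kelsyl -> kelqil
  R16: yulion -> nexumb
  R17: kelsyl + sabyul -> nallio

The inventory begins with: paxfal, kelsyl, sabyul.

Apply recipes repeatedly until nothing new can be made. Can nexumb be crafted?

kelsyl + sabyul -> nallio (R17).
Using R15, nallio and kelsyl make kelqil.
Using R2, kelqil, sabyul, and nallio make lunjor.
kelqil + lunjor + nallio -> luntam (R10).
luntam + lunjor -> falyor (R8).
nallio + luntam -> qorlun (R3).
qorlun + luntam -> zelmor (R1).
kelqil + zelmor + falyor -> nexumb (R7).

Yes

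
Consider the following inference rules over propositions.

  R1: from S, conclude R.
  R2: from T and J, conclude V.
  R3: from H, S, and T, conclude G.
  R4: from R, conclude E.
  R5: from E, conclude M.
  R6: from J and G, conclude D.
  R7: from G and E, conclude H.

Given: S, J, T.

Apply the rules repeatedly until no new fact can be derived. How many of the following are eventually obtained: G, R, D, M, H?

2

From S, R1 gives R.
From R, R4 gives E.
From E, R5 gives M.
G would need H, S, and T (R3), but H is never established.
R: reached.
D would need J and G (R6), but G is never established.
M: reached.
H would need G and E (R7), but G is never established.
Reached: R and M — 2 of the 5.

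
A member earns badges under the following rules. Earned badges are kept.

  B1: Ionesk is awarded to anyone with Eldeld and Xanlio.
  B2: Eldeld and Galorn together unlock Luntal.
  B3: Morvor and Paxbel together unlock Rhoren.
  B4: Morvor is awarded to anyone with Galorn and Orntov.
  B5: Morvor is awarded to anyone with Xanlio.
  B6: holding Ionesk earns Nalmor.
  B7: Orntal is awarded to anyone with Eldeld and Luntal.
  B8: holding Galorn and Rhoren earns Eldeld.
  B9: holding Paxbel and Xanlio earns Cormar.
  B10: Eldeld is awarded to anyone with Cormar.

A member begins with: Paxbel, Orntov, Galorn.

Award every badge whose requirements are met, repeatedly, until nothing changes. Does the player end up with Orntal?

With Galorn and Orntov, Morvor is earned (B4).
With Morvor and Paxbel, Rhoren is earned (B3).
With Galorn and Rhoren, Eldeld is earned (B8).
With Eldeld and Galorn, Luntal is earned (B2).
With Eldeld and Luntal, Orntal is earned (B7).

Yes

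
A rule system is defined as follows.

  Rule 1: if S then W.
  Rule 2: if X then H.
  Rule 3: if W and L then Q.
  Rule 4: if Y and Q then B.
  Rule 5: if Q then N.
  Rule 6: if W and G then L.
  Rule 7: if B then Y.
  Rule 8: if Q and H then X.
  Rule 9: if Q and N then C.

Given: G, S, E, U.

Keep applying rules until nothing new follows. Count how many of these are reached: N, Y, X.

From S, Rule 1 gives W.
W and G hold, so L follows (Rule 6).
From W and L, Rule 3 gives Q.
From Q, Rule 5 gives N.
N: reached.
Y would need B (Rule 7), but B is never established.
X would need Q and H (Rule 8), but H is never established.
Reached: N — 1 of the 3.

1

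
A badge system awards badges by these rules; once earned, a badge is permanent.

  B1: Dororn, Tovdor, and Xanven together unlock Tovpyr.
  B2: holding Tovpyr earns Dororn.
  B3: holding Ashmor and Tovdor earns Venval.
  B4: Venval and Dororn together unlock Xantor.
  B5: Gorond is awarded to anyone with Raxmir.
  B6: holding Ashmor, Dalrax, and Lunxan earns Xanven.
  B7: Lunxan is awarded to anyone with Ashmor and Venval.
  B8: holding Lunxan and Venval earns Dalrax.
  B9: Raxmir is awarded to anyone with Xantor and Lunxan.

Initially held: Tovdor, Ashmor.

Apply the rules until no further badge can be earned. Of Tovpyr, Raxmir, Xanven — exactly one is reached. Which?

Xanven

With Ashmor and Tovdor, Venval is earned (B3).
With Ashmor and Venval, Lunxan is earned (B7).
With Lunxan and Venval, Dalrax is earned (B8).
With Ashmor, Dalrax, and Lunxan, Xanven is earned (B6).
Tovpyr would need Dororn, Tovdor, and Xanven (B1), but Dororn is never earned. Raxmir would need Xantor and Lunxan (B9), but Xantor is never earned.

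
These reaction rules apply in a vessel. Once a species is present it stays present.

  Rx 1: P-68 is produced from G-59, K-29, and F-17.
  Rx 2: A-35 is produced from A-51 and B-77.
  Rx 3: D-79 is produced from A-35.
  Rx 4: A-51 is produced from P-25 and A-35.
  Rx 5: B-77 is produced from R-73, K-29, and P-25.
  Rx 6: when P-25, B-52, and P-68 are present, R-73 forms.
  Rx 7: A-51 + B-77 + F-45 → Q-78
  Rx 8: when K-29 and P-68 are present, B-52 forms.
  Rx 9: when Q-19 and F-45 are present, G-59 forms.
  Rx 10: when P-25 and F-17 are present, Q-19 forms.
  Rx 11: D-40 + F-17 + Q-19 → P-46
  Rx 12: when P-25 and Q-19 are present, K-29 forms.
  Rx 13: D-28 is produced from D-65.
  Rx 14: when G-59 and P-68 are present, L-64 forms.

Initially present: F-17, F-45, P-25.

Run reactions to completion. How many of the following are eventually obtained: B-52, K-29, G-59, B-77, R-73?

5

P-25 and F-17 present → Q-19 forms (Rx 10).
P-25 and Q-19 present → K-29 forms (Rx 12).
Q-19 and F-45 present → G-59 forms (Rx 9).
G-59, K-29, and F-17 present → P-68 forms (Rx 1).
K-29 and P-68 present → B-52 forms (Rx 8).
P-25, B-52, and P-68 present → R-73 forms (Rx 6).
R-73, K-29, and P-25 present → B-77 forms (Rx 5).
B-52: reached.
K-29: reached.
G-59: reached.
B-77: reached.
R-73: reached.
All 5 are reached.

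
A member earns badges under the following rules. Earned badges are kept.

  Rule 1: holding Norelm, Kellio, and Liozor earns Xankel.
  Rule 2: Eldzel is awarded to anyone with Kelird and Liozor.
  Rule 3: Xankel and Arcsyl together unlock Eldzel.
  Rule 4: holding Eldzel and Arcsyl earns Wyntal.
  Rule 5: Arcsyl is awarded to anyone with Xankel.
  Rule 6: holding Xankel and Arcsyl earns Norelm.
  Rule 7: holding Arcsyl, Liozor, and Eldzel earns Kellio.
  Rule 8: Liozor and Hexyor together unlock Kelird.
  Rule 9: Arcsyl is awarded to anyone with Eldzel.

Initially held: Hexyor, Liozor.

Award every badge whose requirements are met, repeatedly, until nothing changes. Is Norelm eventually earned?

No

Norelm would need Xankel and Arcsyl (Rule 6), but Xankel is never earned.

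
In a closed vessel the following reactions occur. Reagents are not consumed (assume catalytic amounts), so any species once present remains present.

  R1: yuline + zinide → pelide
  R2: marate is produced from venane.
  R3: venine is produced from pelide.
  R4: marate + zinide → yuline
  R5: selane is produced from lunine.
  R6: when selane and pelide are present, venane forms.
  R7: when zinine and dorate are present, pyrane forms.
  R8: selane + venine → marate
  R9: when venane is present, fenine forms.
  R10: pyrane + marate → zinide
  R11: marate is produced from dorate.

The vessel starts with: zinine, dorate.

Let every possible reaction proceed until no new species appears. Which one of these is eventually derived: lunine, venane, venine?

venine

zinine and dorate present → pyrane forms (R7).
dorate present → marate forms (R11).
pyrane and marate present → zinide forms (R10).
marate and zinide present → yuline forms (R4).
yuline and zinide present → pelide forms (R1).
pelide present → venine forms (R3).
venane would need selane and pelide (R6), but selane never forms. No rule produces lunine, and it is not given.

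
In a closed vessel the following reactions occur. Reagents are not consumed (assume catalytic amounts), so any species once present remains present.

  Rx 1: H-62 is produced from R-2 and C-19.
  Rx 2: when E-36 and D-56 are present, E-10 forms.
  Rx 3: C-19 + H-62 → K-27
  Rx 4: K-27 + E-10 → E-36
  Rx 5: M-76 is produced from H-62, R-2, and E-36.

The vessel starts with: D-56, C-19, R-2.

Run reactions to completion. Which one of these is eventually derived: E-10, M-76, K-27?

R-2 and C-19 present → H-62 forms (Rx 1).
C-19 and H-62 present → K-27 forms (Rx 3).
E-10 would need E-36 and D-56 (Rx 2), but E-36 never forms. M-76 would need H-62, R-2, and E-36 (Rx 5), but E-36 never forms.

K-27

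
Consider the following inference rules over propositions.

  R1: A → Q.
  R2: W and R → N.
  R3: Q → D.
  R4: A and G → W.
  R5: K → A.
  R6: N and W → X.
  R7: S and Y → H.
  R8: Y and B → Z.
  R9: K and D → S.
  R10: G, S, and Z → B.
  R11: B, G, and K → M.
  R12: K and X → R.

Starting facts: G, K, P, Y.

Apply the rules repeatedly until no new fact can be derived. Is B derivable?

No

B would need G, S, and Z (R10), but Z is never established.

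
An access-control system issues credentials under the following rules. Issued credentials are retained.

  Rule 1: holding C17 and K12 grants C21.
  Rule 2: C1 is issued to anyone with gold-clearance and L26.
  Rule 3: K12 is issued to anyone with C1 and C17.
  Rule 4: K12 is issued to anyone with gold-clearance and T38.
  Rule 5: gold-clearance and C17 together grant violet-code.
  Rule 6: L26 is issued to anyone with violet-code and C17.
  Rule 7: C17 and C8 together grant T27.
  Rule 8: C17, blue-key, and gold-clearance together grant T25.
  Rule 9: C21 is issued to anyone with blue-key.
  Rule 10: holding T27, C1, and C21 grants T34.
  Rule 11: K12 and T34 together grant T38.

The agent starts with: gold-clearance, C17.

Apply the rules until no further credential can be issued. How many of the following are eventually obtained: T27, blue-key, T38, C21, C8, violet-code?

Holding gold-clearance and C17 grants violet-code (Rule 5).
Holding violet-code and C17 grants L26 (Rule 6).
Holding gold-clearance and L26 grants C1 (Rule 2).
Holding C1 and C17 grants K12 (Rule 3).
Holding C17 and K12 grants C21 (Rule 1).
T27 would need C17 and C8 (Rule 7), but C8 is never granted.
No rule produces blue-key, and it is not given.
T38 would need K12 and T34 (Rule 11), but T34 is never granted.
C21: reached.
No rule produces C8, and it is not given.
violet-code: reached.
Reached: C21 and violet-code — 2 of the 6.

2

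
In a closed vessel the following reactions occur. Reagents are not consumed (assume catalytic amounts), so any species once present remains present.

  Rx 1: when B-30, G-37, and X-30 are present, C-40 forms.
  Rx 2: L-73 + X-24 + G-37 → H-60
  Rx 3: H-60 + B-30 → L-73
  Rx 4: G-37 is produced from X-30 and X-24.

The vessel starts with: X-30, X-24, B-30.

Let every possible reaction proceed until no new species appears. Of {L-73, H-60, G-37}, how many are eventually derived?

X-30 and X-24 present → G-37 forms (Rx 4).
L-73 would need H-60 and B-30 (Rx 3), but H-60 never forms.
H-60 would need L-73, X-24, and G-37 (Rx 2), but L-73 never forms.
G-37: reached.
Reached: G-37 — 1 of the 3.

1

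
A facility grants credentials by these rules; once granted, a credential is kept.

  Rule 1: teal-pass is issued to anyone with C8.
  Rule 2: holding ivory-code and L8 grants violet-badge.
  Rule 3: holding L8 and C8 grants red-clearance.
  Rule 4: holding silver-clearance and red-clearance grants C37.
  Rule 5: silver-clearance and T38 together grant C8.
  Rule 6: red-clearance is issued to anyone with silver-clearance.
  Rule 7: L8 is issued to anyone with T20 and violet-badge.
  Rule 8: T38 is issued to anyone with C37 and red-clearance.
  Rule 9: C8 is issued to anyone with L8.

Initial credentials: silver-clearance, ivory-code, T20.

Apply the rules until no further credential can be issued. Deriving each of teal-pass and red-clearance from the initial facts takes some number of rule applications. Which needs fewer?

red-clearance: Holding silver-clearance grants red-clearance (Rule 6). [1 rule application]
teal-pass: Holding silver-clearance grants red-clearance (Rule 6). Holding silver-clearance and red-clearance grants C37 (Rule 4). Holding C37 and red-clearance grants T38 (Rule 8). Holding silver-clearance and T38 grants C8 (Rule 5). Holding C8 grants teal-pass (Rule 1). [5 rule applications]
red-clearance needs fewer.

red-clearance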